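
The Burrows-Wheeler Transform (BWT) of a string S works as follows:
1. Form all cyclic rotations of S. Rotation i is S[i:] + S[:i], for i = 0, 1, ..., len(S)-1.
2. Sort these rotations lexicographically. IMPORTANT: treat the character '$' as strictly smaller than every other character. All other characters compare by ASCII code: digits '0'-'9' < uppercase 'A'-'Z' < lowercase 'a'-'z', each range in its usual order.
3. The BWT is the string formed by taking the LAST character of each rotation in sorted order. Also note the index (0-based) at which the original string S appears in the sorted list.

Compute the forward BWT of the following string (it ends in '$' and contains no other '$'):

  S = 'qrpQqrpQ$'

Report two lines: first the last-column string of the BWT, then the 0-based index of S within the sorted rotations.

Answer: QpprrQ$qq
6

Derivation:
All 9 rotations (rotation i = S[i:]+S[:i]):
  rot[0] = qrpQqrpQ$
  rot[1] = rpQqrpQ$q
  rot[2] = pQqrpQ$qr
  rot[3] = QqrpQ$qrp
  rot[4] = qrpQ$qrpQ
  rot[5] = rpQ$qrpQq
  rot[6] = pQ$qrpQqr
  rot[7] = Q$qrpQqrp
  rot[8] = $qrpQqrpQ
Sorted (with $ < everything):
  sorted[0] = $qrpQqrpQ  (last char: 'Q')
  sorted[1] = Q$qrpQqrp  (last char: 'p')
  sorted[2] = QqrpQ$qrp  (last char: 'p')
  sorted[3] = pQ$qrpQqr  (last char: 'r')
  sorted[4] = pQqrpQ$qr  (last char: 'r')
  sorted[5] = qrpQ$qrpQ  (last char: 'Q')
  sorted[6] = qrpQqrpQ$  (last char: '$')
  sorted[7] = rpQ$qrpQq  (last char: 'q')
  sorted[8] = rpQqrpQ$q  (last char: 'q')
Last column: QpprrQ$qq
Original string S is at sorted index 6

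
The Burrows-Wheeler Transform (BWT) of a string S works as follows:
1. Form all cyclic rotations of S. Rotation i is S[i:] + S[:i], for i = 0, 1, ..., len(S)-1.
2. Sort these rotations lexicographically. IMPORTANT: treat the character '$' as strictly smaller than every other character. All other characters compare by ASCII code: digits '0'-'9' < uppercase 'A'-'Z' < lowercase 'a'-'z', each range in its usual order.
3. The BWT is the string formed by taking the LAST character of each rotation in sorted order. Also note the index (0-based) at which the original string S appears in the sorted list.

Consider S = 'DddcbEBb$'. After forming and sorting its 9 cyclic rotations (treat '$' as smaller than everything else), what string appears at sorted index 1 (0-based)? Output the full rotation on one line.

Answer: Bb$DddcbE

Derivation:
All 9 rotations (rotation i = S[i:]+S[:i]):
  rot[0] = DddcbEBb$
  rot[1] = ddcbEBb$D
  rot[2] = dcbEBb$Dd
  rot[3] = cbEBb$Ddd
  rot[4] = bEBb$Dddc
  rot[5] = EBb$Dddcb
  rot[6] = Bb$DddcbE
  rot[7] = b$DddcbEB
  rot[8] = $DddcbEBb
Sorted (with $ < everything):
  sorted[0] = $DddcbEBb
  sorted[1] = Bb$DddcbE
  sorted[2] = DddcbEBb$
  sorted[3] = EBb$Dddcb
  sorted[4] = b$DddcbEB
  sorted[5] = bEBb$Dddc
  sorted[6] = cbEBb$Ddd
  sorted[7] = dcbEBb$Dd
  sorted[8] = ddcbEBb$D
sorted[1] = Bb$DddcbE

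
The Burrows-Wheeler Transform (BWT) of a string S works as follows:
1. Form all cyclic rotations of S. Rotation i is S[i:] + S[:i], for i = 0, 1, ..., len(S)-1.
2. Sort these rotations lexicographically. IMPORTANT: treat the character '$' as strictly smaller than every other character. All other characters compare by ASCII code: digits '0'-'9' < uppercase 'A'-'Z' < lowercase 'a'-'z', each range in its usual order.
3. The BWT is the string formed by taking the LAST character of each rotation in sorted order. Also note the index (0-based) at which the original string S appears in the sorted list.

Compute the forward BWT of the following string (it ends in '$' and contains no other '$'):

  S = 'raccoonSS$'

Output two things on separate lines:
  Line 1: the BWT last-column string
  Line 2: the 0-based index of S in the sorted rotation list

All 10 rotations (rotation i = S[i:]+S[:i]):
  rot[0] = raccoonSS$
  rot[1] = accoonSS$r
  rot[2] = ccoonSS$ra
  rot[3] = coonSS$rac
  rot[4] = oonSS$racc
  rot[5] = onSS$racco
  rot[6] = nSS$raccoo
  rot[7] = SS$raccoon
  rot[8] = S$raccoonS
  rot[9] = $raccoonSS
Sorted (with $ < everything):
  sorted[0] = $raccoonSS  (last char: 'S')
  sorted[1] = S$raccoonS  (last char: 'S')
  sorted[2] = SS$raccoon  (last char: 'n')
  sorted[3] = accoonSS$r  (last char: 'r')
  sorted[4] = ccoonSS$ra  (last char: 'a')
  sorted[5] = coonSS$rac  (last char: 'c')
  sorted[6] = nSS$raccoo  (last char: 'o')
  sorted[7] = onSS$racco  (last char: 'o')
  sorted[8] = oonSS$racc  (last char: 'c')
  sorted[9] = raccoonSS$  (last char: '$')
Last column: SSnracooc$
Original string S is at sorted index 9

Answer: SSnracooc$
9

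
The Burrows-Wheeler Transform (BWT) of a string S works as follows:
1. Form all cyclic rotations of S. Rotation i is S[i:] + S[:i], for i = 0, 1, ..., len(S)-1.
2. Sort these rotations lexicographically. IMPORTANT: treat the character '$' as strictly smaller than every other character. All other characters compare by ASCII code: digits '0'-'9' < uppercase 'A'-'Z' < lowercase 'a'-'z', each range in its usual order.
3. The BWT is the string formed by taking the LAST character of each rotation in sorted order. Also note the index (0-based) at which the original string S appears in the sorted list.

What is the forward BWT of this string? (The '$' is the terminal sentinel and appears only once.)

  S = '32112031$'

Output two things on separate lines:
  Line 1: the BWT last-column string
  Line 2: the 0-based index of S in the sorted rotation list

All 9 rotations (rotation i = S[i:]+S[:i]):
  rot[0] = 32112031$
  rot[1] = 2112031$3
  rot[2] = 112031$32
  rot[3] = 12031$321
  rot[4] = 2031$3211
  rot[5] = 031$32112
  rot[6] = 31$321120
  rot[7] = 1$3211203
  rot[8] = $32112031
Sorted (with $ < everything):
  sorted[0] = $32112031  (last char: '1')
  sorted[1] = 031$32112  (last char: '2')
  sorted[2] = 1$3211203  (last char: '3')
  sorted[3] = 112031$32  (last char: '2')
  sorted[4] = 12031$321  (last char: '1')
  sorted[5] = 2031$3211  (last char: '1')
  sorted[6] = 2112031$3  (last char: '3')
  sorted[7] = 31$321120  (last char: '0')
  sorted[8] = 32112031$  (last char: '$')
Last column: 12321130$
Original string S is at sorted index 8

Answer: 12321130$
8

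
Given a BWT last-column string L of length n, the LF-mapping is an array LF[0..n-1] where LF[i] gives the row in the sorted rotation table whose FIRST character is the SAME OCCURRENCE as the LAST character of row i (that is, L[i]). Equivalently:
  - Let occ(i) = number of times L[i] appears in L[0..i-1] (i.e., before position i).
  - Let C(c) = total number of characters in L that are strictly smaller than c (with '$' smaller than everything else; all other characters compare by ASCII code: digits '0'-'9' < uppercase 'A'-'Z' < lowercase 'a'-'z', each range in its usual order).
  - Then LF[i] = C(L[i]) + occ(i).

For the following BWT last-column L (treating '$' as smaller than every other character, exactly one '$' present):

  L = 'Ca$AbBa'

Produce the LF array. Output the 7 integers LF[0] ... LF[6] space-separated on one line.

Char counts: '$':1, 'A':1, 'B':1, 'C':1, 'a':2, 'b':1
C (first-col start): C('$')=0, C('A')=1, C('B')=2, C('C')=3, C('a')=4, C('b')=6
L[0]='C': occ=0, LF[0]=C('C')+0=3+0=3
L[1]='a': occ=0, LF[1]=C('a')+0=4+0=4
L[2]='$': occ=0, LF[2]=C('$')+0=0+0=0
L[3]='A': occ=0, LF[3]=C('A')+0=1+0=1
L[4]='b': occ=0, LF[4]=C('b')+0=6+0=6
L[5]='B': occ=0, LF[5]=C('B')+0=2+0=2
L[6]='a': occ=1, LF[6]=C('a')+1=4+1=5

Answer: 3 4 0 1 6 2 5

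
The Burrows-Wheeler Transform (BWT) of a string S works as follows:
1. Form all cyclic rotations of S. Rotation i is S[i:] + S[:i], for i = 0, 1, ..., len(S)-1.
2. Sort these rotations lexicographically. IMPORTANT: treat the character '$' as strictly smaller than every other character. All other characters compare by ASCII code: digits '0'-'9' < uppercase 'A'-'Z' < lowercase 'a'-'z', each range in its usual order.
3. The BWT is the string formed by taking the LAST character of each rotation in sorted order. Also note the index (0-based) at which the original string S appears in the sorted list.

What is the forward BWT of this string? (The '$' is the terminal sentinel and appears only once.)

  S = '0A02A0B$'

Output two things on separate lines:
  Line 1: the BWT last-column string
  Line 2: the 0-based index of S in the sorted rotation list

All 8 rotations (rotation i = S[i:]+S[:i]):
  rot[0] = 0A02A0B$
  rot[1] = A02A0B$0
  rot[2] = 02A0B$0A
  rot[3] = 2A0B$0A0
  rot[4] = A0B$0A02
  rot[5] = 0B$0A02A
  rot[6] = B$0A02A0
  rot[7] = $0A02A0B
Sorted (with $ < everything):
  sorted[0] = $0A02A0B  (last char: 'B')
  sorted[1] = 02A0B$0A  (last char: 'A')
  sorted[2] = 0A02A0B$  (last char: '$')
  sorted[3] = 0B$0A02A  (last char: 'A')
  sorted[4] = 2A0B$0A0  (last char: '0')
  sorted[5] = A02A0B$0  (last char: '0')
  sorted[6] = A0B$0A02  (last char: '2')
  sorted[7] = B$0A02A0  (last char: '0')
Last column: BA$A0020
Original string S is at sorted index 2

Answer: BA$A0020
2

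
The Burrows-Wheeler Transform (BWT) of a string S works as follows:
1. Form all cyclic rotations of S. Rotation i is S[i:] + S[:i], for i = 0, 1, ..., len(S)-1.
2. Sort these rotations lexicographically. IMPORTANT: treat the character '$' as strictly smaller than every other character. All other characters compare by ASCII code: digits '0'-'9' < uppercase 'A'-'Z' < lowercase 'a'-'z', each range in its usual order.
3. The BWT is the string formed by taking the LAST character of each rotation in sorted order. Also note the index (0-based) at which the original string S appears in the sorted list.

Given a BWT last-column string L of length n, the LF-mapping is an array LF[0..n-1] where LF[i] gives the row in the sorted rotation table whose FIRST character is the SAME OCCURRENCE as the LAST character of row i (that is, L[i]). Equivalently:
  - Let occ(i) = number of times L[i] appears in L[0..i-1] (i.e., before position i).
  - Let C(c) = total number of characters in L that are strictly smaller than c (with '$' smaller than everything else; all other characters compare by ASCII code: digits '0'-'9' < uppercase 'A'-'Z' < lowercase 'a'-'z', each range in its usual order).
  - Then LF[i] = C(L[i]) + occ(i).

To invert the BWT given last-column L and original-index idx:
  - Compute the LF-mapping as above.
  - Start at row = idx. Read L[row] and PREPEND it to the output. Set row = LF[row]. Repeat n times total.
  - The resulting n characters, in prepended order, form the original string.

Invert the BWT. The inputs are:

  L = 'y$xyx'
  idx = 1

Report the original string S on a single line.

Answer: xxyy$

Derivation:
LF mapping: 3 0 1 4 2
Walk LF starting at row 1, prepending L[row]:
  step 1: row=1, L[1]='$', prepend. Next row=LF[1]=0
  step 2: row=0, L[0]='y', prepend. Next row=LF[0]=3
  step 3: row=3, L[3]='y', prepend. Next row=LF[3]=4
  step 4: row=4, L[4]='x', prepend. Next row=LF[4]=2
  step 5: row=2, L[2]='x', prepend. Next row=LF[2]=1
Reversed output: xxyy$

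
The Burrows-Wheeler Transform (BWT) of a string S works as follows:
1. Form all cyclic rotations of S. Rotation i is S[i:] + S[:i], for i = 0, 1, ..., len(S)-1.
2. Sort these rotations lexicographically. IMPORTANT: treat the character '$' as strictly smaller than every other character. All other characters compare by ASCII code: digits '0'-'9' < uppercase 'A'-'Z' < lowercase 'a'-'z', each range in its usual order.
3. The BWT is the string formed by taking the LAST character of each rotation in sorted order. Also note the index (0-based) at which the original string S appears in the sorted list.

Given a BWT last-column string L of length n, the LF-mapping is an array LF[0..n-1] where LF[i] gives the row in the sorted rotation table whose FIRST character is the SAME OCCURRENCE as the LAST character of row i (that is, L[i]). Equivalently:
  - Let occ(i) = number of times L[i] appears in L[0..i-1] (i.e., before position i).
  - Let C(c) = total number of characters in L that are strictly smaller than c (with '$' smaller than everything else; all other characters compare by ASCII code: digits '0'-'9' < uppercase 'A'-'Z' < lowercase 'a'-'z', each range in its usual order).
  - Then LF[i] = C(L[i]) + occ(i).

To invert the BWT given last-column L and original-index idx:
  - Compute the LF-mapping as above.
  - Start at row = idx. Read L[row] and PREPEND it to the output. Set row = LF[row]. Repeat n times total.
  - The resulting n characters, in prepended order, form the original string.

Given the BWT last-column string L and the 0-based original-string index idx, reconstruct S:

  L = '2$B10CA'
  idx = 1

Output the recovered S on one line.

Answer: 0ACB12$

Derivation:
LF mapping: 3 0 5 2 1 6 4
Walk LF starting at row 1, prepending L[row]:
  step 1: row=1, L[1]='$', prepend. Next row=LF[1]=0
  step 2: row=0, L[0]='2', prepend. Next row=LF[0]=3
  step 3: row=3, L[3]='1', prepend. Next row=LF[3]=2
  step 4: row=2, L[2]='B', prepend. Next row=LF[2]=5
  step 5: row=5, L[5]='C', prepend. Next row=LF[5]=6
  step 6: row=6, L[6]='A', prepend. Next row=LF[6]=4
  step 7: row=4, L[4]='0', prepend. Next row=LF[4]=1
Reversed output: 0ACB12$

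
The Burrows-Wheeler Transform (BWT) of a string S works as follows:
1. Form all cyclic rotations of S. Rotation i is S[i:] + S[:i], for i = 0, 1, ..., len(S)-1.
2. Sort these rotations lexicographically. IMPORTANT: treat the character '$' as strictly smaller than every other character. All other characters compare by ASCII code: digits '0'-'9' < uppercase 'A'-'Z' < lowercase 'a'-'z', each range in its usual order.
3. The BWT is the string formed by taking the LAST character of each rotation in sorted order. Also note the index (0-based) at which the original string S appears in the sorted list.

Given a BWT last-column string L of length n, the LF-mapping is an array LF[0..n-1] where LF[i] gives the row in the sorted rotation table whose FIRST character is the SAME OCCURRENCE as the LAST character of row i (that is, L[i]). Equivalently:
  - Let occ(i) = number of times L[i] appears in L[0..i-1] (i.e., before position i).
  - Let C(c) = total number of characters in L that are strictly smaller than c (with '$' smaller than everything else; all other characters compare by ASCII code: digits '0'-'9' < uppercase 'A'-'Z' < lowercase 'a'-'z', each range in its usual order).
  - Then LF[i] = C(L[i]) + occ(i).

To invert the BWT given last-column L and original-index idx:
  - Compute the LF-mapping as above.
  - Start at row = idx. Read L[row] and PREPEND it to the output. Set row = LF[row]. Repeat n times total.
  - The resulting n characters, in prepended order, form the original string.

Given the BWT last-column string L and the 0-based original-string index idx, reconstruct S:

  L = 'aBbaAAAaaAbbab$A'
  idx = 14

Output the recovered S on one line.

Answer: babAAbbaaABAAaa$

Derivation:
LF mapping: 7 6 12 8 1 2 3 9 10 4 13 14 11 15 0 5
Walk LF starting at row 14, prepending L[row]:
  step 1: row=14, L[14]='$', prepend. Next row=LF[14]=0
  step 2: row=0, L[0]='a', prepend. Next row=LF[0]=7
  step 3: row=7, L[7]='a', prepend. Next row=LF[7]=9
  step 4: row=9, L[9]='A', prepend. Next row=LF[9]=4
  step 5: row=4, L[4]='A', prepend. Next row=LF[4]=1
  step 6: row=1, L[1]='B', prepend. Next row=LF[1]=6
  step 7: row=6, L[6]='A', prepend. Next row=LF[6]=3
  step 8: row=3, L[3]='a', prepend. Next row=LF[3]=8
  step 9: row=8, L[8]='a', prepend. Next row=LF[8]=10
  step 10: row=10, L[10]='b', prepend. Next row=LF[10]=13
  step 11: row=13, L[13]='b', prepend. Next row=LF[13]=15
  step 12: row=15, L[15]='A', prepend. Next row=LF[15]=5
  step 13: row=5, L[5]='A', prepend. Next row=LF[5]=2
  step 14: row=2, L[2]='b', prepend. Next row=LF[2]=12
  step 15: row=12, L[12]='a', prepend. Next row=LF[12]=11
  step 16: row=11, L[11]='b', prepend. Next row=LF[11]=14
Reversed output: babAAbbaaABAAaa$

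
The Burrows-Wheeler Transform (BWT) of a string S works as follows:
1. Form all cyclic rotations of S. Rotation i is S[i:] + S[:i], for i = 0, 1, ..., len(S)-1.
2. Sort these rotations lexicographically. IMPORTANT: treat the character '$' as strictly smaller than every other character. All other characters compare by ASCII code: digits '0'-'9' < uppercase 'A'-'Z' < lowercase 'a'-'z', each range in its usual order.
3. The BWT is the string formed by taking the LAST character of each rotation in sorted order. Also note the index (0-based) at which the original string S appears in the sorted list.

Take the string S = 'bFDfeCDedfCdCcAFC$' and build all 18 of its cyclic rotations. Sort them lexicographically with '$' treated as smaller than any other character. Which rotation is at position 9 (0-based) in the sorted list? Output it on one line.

All 18 rotations (rotation i = S[i:]+S[:i]):
  rot[0] = bFDfeCDedfCdCcAFC$
  rot[1] = FDfeCDedfCdCcAFC$b
  rot[2] = DfeCDedfCdCcAFC$bF
  rot[3] = feCDedfCdCcAFC$bFD
  rot[4] = eCDedfCdCcAFC$bFDf
  rot[5] = CDedfCdCcAFC$bFDfe
  rot[6] = DedfCdCcAFC$bFDfeC
  rot[7] = edfCdCcAFC$bFDfeCD
  rot[8] = dfCdCcAFC$bFDfeCDe
  rot[9] = fCdCcAFC$bFDfeCDed
  rot[10] = CdCcAFC$bFDfeCDedf
  rot[11] = dCcAFC$bFDfeCDedfC
  rot[12] = CcAFC$bFDfeCDedfCd
  rot[13] = cAFC$bFDfeCDedfCdC
  rot[14] = AFC$bFDfeCDedfCdCc
  rot[15] = FC$bFDfeCDedfCdCcA
  rot[16] = C$bFDfeCDedfCdCcAF
  rot[17] = $bFDfeCDedfCdCcAFC
Sorted (with $ < everything):
  sorted[0] = $bFDfeCDedfCdCcAFC
  sorted[1] = AFC$bFDfeCDedfCdCc
  sorted[2] = C$bFDfeCDedfCdCcAF
  sorted[3] = CDedfCdCcAFC$bFDfe
  sorted[4] = CcAFC$bFDfeCDedfCd
  sorted[5] = CdCcAFC$bFDfeCDedf
  sorted[6] = DedfCdCcAFC$bFDfeC
  sorted[7] = DfeCDedfCdCcAFC$bF
  sorted[8] = FC$bFDfeCDedfCdCcA
  sorted[9] = FDfeCDedfCdCcAFC$b
  sorted[10] = bFDfeCDedfCdCcAFC$
  sorted[11] = cAFC$bFDfeCDedfCdC
  sorted[12] = dCcAFC$bFDfeCDedfC
  sorted[13] = dfCdCcAFC$bFDfeCDe
  sorted[14] = eCDedfCdCcAFC$bFDf
  sorted[15] = edfCdCcAFC$bFDfeCD
  sorted[16] = fCdCcAFC$bFDfeCDed
  sorted[17] = feCDedfCdCcAFC$bFD
sorted[9] = FDfeCDedfCdCcAFC$b

Answer: FDfeCDedfCdCcAFC$b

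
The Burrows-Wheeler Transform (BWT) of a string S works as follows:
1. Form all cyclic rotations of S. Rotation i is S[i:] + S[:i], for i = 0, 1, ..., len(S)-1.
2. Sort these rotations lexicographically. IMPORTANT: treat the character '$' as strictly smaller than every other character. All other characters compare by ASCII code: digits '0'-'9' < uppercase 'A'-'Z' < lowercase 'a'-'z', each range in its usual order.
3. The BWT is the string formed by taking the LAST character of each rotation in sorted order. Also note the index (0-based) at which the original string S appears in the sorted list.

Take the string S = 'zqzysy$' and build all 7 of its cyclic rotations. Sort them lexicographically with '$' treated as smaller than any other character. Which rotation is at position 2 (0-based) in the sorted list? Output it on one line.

Answer: sy$zqzy

Derivation:
All 7 rotations (rotation i = S[i:]+S[:i]):
  rot[0] = zqzysy$
  rot[1] = qzysy$z
  rot[2] = zysy$zq
  rot[3] = ysy$zqz
  rot[4] = sy$zqzy
  rot[5] = y$zqzys
  rot[6] = $zqzysy
Sorted (with $ < everything):
  sorted[0] = $zqzysy
  sorted[1] = qzysy$z
  sorted[2] = sy$zqzy
  sorted[3] = y$zqzys
  sorted[4] = ysy$zqz
  sorted[5] = zqzysy$
  sorted[6] = zysy$zq
sorted[2] = sy$zqzy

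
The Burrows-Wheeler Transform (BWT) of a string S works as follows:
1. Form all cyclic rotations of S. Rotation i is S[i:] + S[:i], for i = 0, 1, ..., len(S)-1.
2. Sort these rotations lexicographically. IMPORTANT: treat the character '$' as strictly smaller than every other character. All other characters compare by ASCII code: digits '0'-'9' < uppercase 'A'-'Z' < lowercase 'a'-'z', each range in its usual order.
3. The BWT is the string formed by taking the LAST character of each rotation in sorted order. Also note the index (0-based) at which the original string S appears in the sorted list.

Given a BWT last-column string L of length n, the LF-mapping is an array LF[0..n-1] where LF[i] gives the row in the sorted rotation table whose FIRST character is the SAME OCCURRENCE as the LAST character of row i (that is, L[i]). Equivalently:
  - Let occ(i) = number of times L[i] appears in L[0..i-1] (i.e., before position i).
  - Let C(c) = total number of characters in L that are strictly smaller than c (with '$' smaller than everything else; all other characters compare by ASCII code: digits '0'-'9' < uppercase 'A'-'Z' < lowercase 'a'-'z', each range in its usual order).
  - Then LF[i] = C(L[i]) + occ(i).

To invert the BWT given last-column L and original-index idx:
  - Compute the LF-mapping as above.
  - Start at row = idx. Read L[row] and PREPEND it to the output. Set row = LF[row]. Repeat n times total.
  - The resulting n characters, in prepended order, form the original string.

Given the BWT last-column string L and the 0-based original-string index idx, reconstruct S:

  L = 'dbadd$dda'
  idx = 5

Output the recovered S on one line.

Answer: dbaadddd$

Derivation:
LF mapping: 4 3 1 5 6 0 7 8 2
Walk LF starting at row 5, prepending L[row]:
  step 1: row=5, L[5]='$', prepend. Next row=LF[5]=0
  step 2: row=0, L[0]='d', prepend. Next row=LF[0]=4
  step 3: row=4, L[4]='d', prepend. Next row=LF[4]=6
  step 4: row=6, L[6]='d', prepend. Next row=LF[6]=7
  step 5: row=7, L[7]='d', prepend. Next row=LF[7]=8
  step 6: row=8, L[8]='a', prepend. Next row=LF[8]=2
  step 7: row=2, L[2]='a', prepend. Next row=LF[2]=1
  step 8: row=1, L[1]='b', prepend. Next row=LF[1]=3
  step 9: row=3, L[3]='d', prepend. Next row=LF[3]=5
Reversed output: dbaadddd$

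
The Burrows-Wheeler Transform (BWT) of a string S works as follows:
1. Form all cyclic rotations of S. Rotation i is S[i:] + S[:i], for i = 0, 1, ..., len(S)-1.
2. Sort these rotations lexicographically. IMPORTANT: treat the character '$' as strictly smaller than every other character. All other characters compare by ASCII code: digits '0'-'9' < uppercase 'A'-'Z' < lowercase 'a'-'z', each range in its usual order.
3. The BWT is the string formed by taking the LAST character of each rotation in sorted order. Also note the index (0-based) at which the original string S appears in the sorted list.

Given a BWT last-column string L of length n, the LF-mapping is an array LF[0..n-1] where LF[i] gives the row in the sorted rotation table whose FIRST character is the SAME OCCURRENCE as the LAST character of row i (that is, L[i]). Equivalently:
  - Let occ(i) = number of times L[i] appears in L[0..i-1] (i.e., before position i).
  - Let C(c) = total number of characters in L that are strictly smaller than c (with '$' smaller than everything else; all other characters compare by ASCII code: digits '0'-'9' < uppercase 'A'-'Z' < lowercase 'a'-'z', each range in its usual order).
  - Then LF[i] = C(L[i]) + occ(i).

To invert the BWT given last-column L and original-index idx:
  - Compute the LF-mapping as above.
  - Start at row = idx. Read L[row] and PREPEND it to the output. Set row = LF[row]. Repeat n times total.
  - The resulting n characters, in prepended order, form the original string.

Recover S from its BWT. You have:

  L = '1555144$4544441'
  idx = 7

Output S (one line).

LF mapping: 1 11 12 13 2 4 5 0 6 14 7 8 9 10 3
Walk LF starting at row 7, prepending L[row]:
  step 1: row=7, L[7]='$', prepend. Next row=LF[7]=0
  step 2: row=0, L[0]='1', prepend. Next row=LF[0]=1
  step 3: row=1, L[1]='5', prepend. Next row=LF[1]=11
  step 4: row=11, L[11]='4', prepend. Next row=LF[11]=8
  step 5: row=8, L[8]='4', prepend. Next row=LF[8]=6
  step 6: row=6, L[6]='4', prepend. Next row=LF[6]=5
  step 7: row=5, L[5]='4', prepend. Next row=LF[5]=4
  step 8: row=4, L[4]='1', prepend. Next row=LF[4]=2
  step 9: row=2, L[2]='5', prepend. Next row=LF[2]=12
  step 10: row=12, L[12]='4', prepend. Next row=LF[12]=9
  step 11: row=9, L[9]='5', prepend. Next row=LF[9]=14
  step 12: row=14, L[14]='1', prepend. Next row=LF[14]=3
  step 13: row=3, L[3]='5', prepend. Next row=LF[3]=13
  step 14: row=13, L[13]='4', prepend. Next row=LF[13]=10
  step 15: row=10, L[10]='4', prepend. Next row=LF[10]=7
Reversed output: 44515451444451$

Answer: 44515451444451$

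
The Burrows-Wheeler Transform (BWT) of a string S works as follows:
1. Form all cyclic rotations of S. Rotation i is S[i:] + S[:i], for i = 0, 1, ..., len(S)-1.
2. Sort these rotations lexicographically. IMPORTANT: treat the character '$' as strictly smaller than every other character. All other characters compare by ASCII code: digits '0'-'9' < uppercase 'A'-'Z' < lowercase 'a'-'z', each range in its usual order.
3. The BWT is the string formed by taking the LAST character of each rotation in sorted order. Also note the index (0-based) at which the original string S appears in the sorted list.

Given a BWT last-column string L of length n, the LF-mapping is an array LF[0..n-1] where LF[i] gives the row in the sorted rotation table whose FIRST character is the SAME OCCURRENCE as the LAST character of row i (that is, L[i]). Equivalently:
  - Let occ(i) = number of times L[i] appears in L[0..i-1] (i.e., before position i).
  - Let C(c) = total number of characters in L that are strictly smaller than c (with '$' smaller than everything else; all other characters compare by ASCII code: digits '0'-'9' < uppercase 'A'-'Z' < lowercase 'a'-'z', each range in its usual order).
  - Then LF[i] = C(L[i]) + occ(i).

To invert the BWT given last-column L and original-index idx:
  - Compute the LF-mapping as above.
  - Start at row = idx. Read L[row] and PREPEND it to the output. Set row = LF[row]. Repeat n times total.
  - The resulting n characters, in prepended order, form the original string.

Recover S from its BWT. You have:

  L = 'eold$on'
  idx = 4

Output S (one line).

LF mapping: 2 5 3 1 0 6 4
Walk LF starting at row 4, prepending L[row]:
  step 1: row=4, L[4]='$', prepend. Next row=LF[4]=0
  step 2: row=0, L[0]='e', prepend. Next row=LF[0]=2
  step 3: row=2, L[2]='l', prepend. Next row=LF[2]=3
  step 4: row=3, L[3]='d', prepend. Next row=LF[3]=1
  step 5: row=1, L[1]='o', prepend. Next row=LF[1]=5
  step 6: row=5, L[5]='o', prepend. Next row=LF[5]=6
  step 7: row=6, L[6]='n', prepend. Next row=LF[6]=4
Reversed output: noodle$

Answer: noodle$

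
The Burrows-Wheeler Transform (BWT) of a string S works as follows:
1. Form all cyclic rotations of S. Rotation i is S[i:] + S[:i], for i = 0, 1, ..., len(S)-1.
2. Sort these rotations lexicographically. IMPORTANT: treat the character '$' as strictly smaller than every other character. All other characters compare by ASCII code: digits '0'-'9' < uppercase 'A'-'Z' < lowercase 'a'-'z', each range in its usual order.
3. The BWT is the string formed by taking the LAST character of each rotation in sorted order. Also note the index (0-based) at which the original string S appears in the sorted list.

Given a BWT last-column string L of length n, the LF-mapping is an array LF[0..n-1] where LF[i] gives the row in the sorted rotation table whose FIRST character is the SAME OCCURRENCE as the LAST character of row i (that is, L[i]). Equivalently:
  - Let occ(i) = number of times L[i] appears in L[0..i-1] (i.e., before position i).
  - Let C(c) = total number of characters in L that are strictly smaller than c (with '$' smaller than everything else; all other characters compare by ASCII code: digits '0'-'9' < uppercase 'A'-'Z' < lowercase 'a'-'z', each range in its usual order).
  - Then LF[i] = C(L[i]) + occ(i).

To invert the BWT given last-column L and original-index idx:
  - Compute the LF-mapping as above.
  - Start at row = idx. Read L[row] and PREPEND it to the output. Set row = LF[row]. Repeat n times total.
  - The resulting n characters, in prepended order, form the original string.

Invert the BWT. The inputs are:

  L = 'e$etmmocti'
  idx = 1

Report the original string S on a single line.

LF mapping: 2 0 3 8 5 6 7 1 9 4
Walk LF starting at row 1, prepending L[row]:
  step 1: row=1, L[1]='$', prepend. Next row=LF[1]=0
  step 2: row=0, L[0]='e', prepend. Next row=LF[0]=2
  step 3: row=2, L[2]='e', prepend. Next row=LF[2]=3
  step 4: row=3, L[3]='t', prepend. Next row=LF[3]=8
  step 5: row=8, L[8]='t', prepend. Next row=LF[8]=9
  step 6: row=9, L[9]='i', prepend. Next row=LF[9]=4
  step 7: row=4, L[4]='m', prepend. Next row=LF[4]=5
  step 8: row=5, L[5]='m', prepend. Next row=LF[5]=6
  step 9: row=6, L[6]='o', prepend. Next row=LF[6]=7
  step 10: row=7, L[7]='c', prepend. Next row=LF[7]=1
Reversed output: committee$

Answer: committee$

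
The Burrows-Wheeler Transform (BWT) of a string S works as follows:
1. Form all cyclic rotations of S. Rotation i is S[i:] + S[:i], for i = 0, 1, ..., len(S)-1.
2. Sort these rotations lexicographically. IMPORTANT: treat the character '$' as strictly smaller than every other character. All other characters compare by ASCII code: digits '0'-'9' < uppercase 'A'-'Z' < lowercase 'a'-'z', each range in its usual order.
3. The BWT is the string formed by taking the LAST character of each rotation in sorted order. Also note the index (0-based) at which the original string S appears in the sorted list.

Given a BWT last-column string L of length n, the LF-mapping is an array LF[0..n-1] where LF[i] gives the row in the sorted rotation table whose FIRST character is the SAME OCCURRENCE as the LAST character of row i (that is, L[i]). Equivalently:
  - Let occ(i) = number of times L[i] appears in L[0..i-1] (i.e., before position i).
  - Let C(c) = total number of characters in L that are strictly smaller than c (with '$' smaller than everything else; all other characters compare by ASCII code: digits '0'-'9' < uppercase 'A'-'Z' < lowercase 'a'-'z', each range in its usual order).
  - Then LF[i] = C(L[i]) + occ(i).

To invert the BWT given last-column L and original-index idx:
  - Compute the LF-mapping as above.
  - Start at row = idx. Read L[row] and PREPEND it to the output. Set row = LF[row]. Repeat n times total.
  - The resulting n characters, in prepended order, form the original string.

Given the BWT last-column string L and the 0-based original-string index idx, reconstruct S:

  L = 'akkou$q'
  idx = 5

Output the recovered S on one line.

LF mapping: 1 2 3 4 6 0 5
Walk LF starting at row 5, prepending L[row]:
  step 1: row=5, L[5]='$', prepend. Next row=LF[5]=0
  step 2: row=0, L[0]='a', prepend. Next row=LF[0]=1
  step 3: row=1, L[1]='k', prepend. Next row=LF[1]=2
  step 4: row=2, L[2]='k', prepend. Next row=LF[2]=3
  step 5: row=3, L[3]='o', prepend. Next row=LF[3]=4
  step 6: row=4, L[4]='u', prepend. Next row=LF[4]=6
  step 7: row=6, L[6]='q', prepend. Next row=LF[6]=5
Reversed output: quokka$

Answer: quokka$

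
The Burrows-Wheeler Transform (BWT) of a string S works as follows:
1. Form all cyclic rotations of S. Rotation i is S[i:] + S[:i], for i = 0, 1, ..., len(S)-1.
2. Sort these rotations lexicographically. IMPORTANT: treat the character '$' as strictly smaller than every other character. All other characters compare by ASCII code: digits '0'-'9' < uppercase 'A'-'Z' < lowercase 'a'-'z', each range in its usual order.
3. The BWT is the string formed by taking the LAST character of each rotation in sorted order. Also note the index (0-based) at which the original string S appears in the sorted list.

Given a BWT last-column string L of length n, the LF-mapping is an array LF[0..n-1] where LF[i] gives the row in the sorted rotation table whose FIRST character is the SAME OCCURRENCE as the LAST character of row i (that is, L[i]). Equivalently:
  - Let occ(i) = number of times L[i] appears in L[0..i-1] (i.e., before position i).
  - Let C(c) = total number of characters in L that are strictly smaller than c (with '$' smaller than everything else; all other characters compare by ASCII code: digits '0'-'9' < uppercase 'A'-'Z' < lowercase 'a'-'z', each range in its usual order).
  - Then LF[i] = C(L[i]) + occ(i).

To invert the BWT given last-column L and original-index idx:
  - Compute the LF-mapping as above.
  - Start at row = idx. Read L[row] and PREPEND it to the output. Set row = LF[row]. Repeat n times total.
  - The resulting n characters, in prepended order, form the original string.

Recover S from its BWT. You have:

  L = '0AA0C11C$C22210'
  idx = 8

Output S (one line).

LF mapping: 1 10 11 2 12 4 5 13 0 14 7 8 9 6 3
Walk LF starting at row 8, prepending L[row]:
  step 1: row=8, L[8]='$', prepend. Next row=LF[8]=0
  step 2: row=0, L[0]='0', prepend. Next row=LF[0]=1
  step 3: row=1, L[1]='A', prepend. Next row=LF[1]=10
  step 4: row=10, L[10]='2', prepend. Next row=LF[10]=7
  step 5: row=7, L[7]='C', prepend. Next row=LF[7]=13
  step 6: row=13, L[13]='1', prepend. Next row=LF[13]=6
  step 7: row=6, L[6]='1', prepend. Next row=LF[6]=5
  step 8: row=5, L[5]='1', prepend. Next row=LF[5]=4
  step 9: row=4, L[4]='C', prepend. Next row=LF[4]=12
  step 10: row=12, L[12]='2', prepend. Next row=LF[12]=9
  step 11: row=9, L[9]='C', prepend. Next row=LF[9]=14
  step 12: row=14, L[14]='0', prepend. Next row=LF[14]=3
  step 13: row=3, L[3]='0', prepend. Next row=LF[3]=2
  step 14: row=2, L[2]='A', prepend. Next row=LF[2]=11
  step 15: row=11, L[11]='2', prepend. Next row=LF[11]=8
Reversed output: 2A00C2C111C2A0$

Answer: 2A00C2C111C2A0$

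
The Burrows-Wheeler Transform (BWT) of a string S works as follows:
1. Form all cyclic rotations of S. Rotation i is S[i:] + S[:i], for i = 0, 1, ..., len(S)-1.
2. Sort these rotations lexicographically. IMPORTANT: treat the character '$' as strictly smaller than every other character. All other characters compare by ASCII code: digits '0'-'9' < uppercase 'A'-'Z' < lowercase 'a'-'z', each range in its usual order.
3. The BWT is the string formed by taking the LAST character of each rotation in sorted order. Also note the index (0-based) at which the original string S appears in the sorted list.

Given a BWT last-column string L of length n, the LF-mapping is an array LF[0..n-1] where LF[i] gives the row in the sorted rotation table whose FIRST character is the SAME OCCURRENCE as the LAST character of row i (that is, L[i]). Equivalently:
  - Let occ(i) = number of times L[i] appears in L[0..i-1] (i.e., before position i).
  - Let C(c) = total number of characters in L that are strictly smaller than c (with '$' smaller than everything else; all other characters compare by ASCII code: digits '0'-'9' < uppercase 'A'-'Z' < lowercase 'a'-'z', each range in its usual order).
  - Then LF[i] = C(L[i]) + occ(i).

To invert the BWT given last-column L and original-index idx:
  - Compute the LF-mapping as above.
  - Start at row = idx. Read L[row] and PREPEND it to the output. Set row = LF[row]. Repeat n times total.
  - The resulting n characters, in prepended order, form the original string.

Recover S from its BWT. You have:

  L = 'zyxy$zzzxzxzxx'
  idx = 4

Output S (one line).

Answer: xzzxzzyxzyxxz$

Derivation:
LF mapping: 8 6 1 7 0 9 10 11 2 12 3 13 4 5
Walk LF starting at row 4, prepending L[row]:
  step 1: row=4, L[4]='$', prepend. Next row=LF[4]=0
  step 2: row=0, L[0]='z', prepend. Next row=LF[0]=8
  step 3: row=8, L[8]='x', prepend. Next row=LF[8]=2
  step 4: row=2, L[2]='x', prepend. Next row=LF[2]=1
  step 5: row=1, L[1]='y', prepend. Next row=LF[1]=6
  step 6: row=6, L[6]='z', prepend. Next row=LF[6]=10
  step 7: row=10, L[10]='x', prepend. Next row=LF[10]=3
  step 8: row=3, L[3]='y', prepend. Next row=LF[3]=7
  step 9: row=7, L[7]='z', prepend. Next row=LF[7]=11
  step 10: row=11, L[11]='z', prepend. Next row=LF[11]=13
  step 11: row=13, L[13]='x', prepend. Next row=LF[13]=5
  step 12: row=5, L[5]='z', prepend. Next row=LF[5]=9
  step 13: row=9, L[9]='z', prepend. Next row=LF[9]=12
  step 14: row=12, L[12]='x', prepend. Next row=LF[12]=4
Reversed output: xzzxzzyxzyxxz$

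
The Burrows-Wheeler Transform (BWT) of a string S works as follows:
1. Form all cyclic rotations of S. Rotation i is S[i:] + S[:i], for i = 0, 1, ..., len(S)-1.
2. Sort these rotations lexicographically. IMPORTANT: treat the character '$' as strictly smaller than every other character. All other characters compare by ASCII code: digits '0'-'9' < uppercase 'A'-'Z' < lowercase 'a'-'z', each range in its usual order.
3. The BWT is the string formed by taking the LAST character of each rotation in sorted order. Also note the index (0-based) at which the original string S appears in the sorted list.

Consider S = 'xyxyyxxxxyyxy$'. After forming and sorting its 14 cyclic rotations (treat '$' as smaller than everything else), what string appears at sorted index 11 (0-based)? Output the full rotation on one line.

All 14 rotations (rotation i = S[i:]+S[:i]):
  rot[0] = xyxyyxxxxyyxy$
  rot[1] = yxyyxxxxyyxy$x
  rot[2] = xyyxxxxyyxy$xy
  rot[3] = yyxxxxyyxy$xyx
  rot[4] = yxxxxyyxy$xyxy
  rot[5] = xxxxyyxy$xyxyy
  rot[6] = xxxyyxy$xyxyyx
  rot[7] = xxyyxy$xyxyyxx
  rot[8] = xyyxy$xyxyyxxx
  rot[9] = yyxy$xyxyyxxxx
  rot[10] = yxy$xyxyyxxxxy
  rot[11] = xy$xyxyyxxxxyy
  rot[12] = y$xyxyyxxxxyyx
  rot[13] = $xyxyyxxxxyyxy
Sorted (with $ < everything):
  sorted[0] = $xyxyyxxxxyyxy
  sorted[1] = xxxxyyxy$xyxyy
  sorted[2] = xxxyyxy$xyxyyx
  sorted[3] = xxyyxy$xyxyyxx
  sorted[4] = xy$xyxyyxxxxyy
  sorted[5] = xyxyyxxxxyyxy$
  sorted[6] = xyyxxxxyyxy$xy
  sorted[7] = xyyxy$xyxyyxxx
  sorted[8] = y$xyxyyxxxxyyx
  sorted[9] = yxxxxyyxy$xyxy
  sorted[10] = yxy$xyxyyxxxxy
  sorted[11] = yxyyxxxxyyxy$x
  sorted[12] = yyxxxxyyxy$xyx
  sorted[13] = yyxy$xyxyyxxxx
sorted[11] = yxyyxxxxyyxy$x

Answer: yxyyxxxxyyxy$x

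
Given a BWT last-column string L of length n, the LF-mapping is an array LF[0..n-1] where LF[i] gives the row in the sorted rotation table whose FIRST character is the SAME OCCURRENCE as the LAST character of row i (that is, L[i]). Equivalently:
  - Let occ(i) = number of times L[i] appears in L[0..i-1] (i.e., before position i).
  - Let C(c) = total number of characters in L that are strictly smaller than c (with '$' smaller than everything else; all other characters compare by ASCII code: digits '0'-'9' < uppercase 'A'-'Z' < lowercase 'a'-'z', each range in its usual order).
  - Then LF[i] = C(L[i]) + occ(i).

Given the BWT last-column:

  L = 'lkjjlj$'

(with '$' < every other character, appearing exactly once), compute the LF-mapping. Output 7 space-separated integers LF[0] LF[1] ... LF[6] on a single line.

Answer: 5 4 1 2 6 3 0

Derivation:
Char counts: '$':1, 'j':3, 'k':1, 'l':2
C (first-col start): C('$')=0, C('j')=1, C('k')=4, C('l')=5
L[0]='l': occ=0, LF[0]=C('l')+0=5+0=5
L[1]='k': occ=0, LF[1]=C('k')+0=4+0=4
L[2]='j': occ=0, LF[2]=C('j')+0=1+0=1
L[3]='j': occ=1, LF[3]=C('j')+1=1+1=2
L[4]='l': occ=1, LF[4]=C('l')+1=5+1=6
L[5]='j': occ=2, LF[5]=C('j')+2=1+2=3
L[6]='$': occ=0, LF[6]=C('$')+0=0+0=0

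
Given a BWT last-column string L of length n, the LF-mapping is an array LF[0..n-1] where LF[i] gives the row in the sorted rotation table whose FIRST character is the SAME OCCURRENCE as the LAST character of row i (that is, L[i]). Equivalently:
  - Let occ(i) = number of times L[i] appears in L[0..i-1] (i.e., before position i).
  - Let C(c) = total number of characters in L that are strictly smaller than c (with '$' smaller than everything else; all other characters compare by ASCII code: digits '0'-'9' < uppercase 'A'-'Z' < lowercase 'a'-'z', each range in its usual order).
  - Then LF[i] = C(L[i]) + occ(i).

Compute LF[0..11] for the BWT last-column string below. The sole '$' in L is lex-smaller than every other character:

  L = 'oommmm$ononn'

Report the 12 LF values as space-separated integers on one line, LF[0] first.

Char counts: '$':1, 'm':4, 'n':3, 'o':4
C (first-col start): C('$')=0, C('m')=1, C('n')=5, C('o')=8
L[0]='o': occ=0, LF[0]=C('o')+0=8+0=8
L[1]='o': occ=1, LF[1]=C('o')+1=8+1=9
L[2]='m': occ=0, LF[2]=C('m')+0=1+0=1
L[3]='m': occ=1, LF[3]=C('m')+1=1+1=2
L[4]='m': occ=2, LF[4]=C('m')+2=1+2=3
L[5]='m': occ=3, LF[5]=C('m')+3=1+3=4
L[6]='$': occ=0, LF[6]=C('$')+0=0+0=0
L[7]='o': occ=2, LF[7]=C('o')+2=8+2=10
L[8]='n': occ=0, LF[8]=C('n')+0=5+0=5
L[9]='o': occ=3, LF[9]=C('o')+3=8+3=11
L[10]='n': occ=1, LF[10]=C('n')+1=5+1=6
L[11]='n': occ=2, LF[11]=C('n')+2=5+2=7

Answer: 8 9 1 2 3 4 0 10 5 11 6 7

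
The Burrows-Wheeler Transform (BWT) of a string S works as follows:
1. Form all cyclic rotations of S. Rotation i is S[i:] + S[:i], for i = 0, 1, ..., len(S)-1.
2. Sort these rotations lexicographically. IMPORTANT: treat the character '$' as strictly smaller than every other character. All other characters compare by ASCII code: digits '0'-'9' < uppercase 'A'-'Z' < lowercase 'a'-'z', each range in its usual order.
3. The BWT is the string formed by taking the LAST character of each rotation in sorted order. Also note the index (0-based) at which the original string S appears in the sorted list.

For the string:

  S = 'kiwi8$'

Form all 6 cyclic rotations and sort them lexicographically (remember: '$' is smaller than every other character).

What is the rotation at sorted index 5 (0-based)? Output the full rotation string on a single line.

Answer: wi8$ki

Derivation:
All 6 rotations (rotation i = S[i:]+S[:i]):
  rot[0] = kiwi8$
  rot[1] = iwi8$k
  rot[2] = wi8$ki
  rot[3] = i8$kiw
  rot[4] = 8$kiwi
  rot[5] = $kiwi8
Sorted (with $ < everything):
  sorted[0] = $kiwi8
  sorted[1] = 8$kiwi
  sorted[2] = i8$kiw
  sorted[3] = iwi8$k
  sorted[4] = kiwi8$
  sorted[5] = wi8$ki
sorted[5] = wi8$ki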